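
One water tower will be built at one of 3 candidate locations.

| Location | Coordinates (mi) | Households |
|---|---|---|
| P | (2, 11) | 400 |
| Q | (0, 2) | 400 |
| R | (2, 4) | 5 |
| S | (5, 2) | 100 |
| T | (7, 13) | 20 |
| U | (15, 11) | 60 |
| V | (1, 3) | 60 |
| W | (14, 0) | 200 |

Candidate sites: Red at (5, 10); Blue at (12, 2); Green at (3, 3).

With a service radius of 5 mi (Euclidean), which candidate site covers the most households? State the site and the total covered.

Green, covering 565

Coverage radius r = 5 mi; a point is covered iff (Δx)²+(Δy)² ≤ 5² = 25.
  Red (5, 10): covers {P, T} → 420
  Blue (12, 2): covers {W} → 200
  Green (3, 3): covers {Q, R, S, V} → 565
Maximum coverage at Green: 565 households.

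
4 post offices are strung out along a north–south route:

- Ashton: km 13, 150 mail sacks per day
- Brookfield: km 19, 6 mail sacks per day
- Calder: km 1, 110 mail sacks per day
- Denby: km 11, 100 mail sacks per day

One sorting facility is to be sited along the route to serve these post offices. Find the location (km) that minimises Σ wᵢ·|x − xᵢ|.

x = 11

For a sum of weighted absolute distances on a line, the optimum is the weighted median (not the mean). Total weight W = 366; half-weight = 183.
Sort by position and accumulate weight:
  km 1 (Calder, w=110) → cum 110
  km 11 (Denby, w=100) → cum 210  ≥ 183 → median here
  km 13 (Ashton, w=150) → cum 360
  km 19 (Brookfield, w=6) → cum 366
Optimal location: km 11.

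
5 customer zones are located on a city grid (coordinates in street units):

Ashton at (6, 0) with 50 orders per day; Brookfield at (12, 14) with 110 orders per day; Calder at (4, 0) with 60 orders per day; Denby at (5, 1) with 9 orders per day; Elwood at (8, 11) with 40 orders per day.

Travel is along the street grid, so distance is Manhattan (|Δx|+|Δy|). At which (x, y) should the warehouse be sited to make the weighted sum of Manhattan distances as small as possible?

(8, 11)

Manhattan distance separates: Σwᵢ(|x−xᵢ|+|y−yᵢ|) = Σwᵢ|x−xᵢ| + Σwᵢ|y−yᵢ|, so x and y are optimised independently as 1-D weighted medians.
Total weight W = 269; half = 134.5.
x-coordinate, sorted with cumulative weight:
  x=4 (Calder, w=60) cum 60
  x=5 (Denby, w=9) cum 69
  x=6 (Ashton, w=50) cum 119
  x=8 (Elwood, w=40) cum 159  ← median
  x=12 (Brookfield, w=110) cum 269
⇒ x* = 8
y-coordinate, sorted with cumulative weight:
  y=0 (Ashton, w=50) cum 50
  y=0 (Calder, w=60) cum 110
  y=1 (Denby, w=9) cum 119
  y=11 (Elwood, w=40) cum 159  ← median
  y=14 (Brookfield, w=110) cum 269
⇒ y* = 11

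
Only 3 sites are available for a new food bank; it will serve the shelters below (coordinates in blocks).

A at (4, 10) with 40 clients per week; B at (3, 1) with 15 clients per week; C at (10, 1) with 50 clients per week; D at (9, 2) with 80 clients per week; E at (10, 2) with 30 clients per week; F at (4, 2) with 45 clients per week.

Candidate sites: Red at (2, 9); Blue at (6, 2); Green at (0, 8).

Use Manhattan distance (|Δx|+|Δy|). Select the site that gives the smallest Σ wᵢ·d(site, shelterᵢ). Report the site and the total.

Total weighted distance at each candidate:
  Red (2, 9): total = 3030
  Blue (6, 2): total = 1160
  Green (0, 8): total = 3370
Minimum is at Blue with total 1160 blocks.

Blue, total 1160 blocks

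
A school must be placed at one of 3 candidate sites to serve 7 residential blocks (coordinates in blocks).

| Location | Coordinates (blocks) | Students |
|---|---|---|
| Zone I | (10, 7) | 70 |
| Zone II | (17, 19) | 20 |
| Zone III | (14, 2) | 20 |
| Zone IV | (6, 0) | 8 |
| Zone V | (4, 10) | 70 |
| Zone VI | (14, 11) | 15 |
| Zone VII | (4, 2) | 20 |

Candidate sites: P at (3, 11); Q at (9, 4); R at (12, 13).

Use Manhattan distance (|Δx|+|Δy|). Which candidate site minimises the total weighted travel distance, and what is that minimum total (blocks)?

Q, total 2026 blocks

Total weighted distance at each candidate:
  P (3, 11): total = 2227
  Q (9, 4): total = 2026
  R (12, 13): total = 2402
Minimum is at Q with total 2026 blocks.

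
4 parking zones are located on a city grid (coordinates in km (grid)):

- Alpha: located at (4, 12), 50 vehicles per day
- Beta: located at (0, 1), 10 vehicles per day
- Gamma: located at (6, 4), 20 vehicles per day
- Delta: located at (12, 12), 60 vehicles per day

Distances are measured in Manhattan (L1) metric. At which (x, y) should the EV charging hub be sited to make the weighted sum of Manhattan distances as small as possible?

(6, 12)

Manhattan distance separates: Σwᵢ(|x−xᵢ|+|y−yᵢ|) = Σwᵢ|x−xᵢ| + Σwᵢ|y−yᵢ|, so x and y are optimised independently as 1-D weighted medians.
Total weight W = 140; half = 70.
x-coordinate, sorted with cumulative weight:
  x=0 (Beta, w=10) cum 10
  x=4 (Alpha, w=50) cum 60
  x=6 (Gamma, w=20) cum 80  ← median
  x=12 (Delta, w=60) cum 140
⇒ x* = 6
y-coordinate, sorted with cumulative weight:
  y=1 (Beta, w=10) cum 10
  y=4 (Gamma, w=20) cum 30
  y=12 (Alpha, w=50) cum 80  ← median
  y=12 (Delta, w=60) cum 140
⇒ y* = 12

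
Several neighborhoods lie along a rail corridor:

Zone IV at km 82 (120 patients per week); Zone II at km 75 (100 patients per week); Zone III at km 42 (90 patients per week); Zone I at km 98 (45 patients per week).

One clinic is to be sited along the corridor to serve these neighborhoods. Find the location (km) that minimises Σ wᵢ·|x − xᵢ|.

For a sum of weighted absolute distances on a line, the optimum is the weighted median (not the mean). Total weight W = 355; half-weight = 177.5.
Sort by position and accumulate weight:
  km 42 (Zone III, w=90) → cum 90
  km 75 (Zone II, w=100) → cum 190  ≥ 177.5 → median here
  km 82 (Zone IV, w=120) → cum 310
  km 98 (Zone I, w=45) → cum 355
Optimal location: km 75.

x = 75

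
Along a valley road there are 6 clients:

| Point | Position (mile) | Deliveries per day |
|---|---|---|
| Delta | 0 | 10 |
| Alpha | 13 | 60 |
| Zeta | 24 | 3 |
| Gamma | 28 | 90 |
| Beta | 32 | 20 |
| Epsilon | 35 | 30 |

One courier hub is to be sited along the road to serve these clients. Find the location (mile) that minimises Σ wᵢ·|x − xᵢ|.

For a sum of weighted absolute distances on a line, the optimum is the weighted median (not the mean). Total weight W = 213; half-weight = 106.5.
Sort by position and accumulate weight:
  mile 0 (Delta, w=10) → cum 10
  mile 13 (Alpha, w=60) → cum 70
  mile 24 (Zeta, w=3) → cum 73
  mile 28 (Gamma, w=90) → cum 163  ≥ 106.5 → median here
  mile 32 (Beta, w=20) → cum 183
  mile 35 (Epsilon, w=30) → cum 213
Optimal location: mile 28.

x = 28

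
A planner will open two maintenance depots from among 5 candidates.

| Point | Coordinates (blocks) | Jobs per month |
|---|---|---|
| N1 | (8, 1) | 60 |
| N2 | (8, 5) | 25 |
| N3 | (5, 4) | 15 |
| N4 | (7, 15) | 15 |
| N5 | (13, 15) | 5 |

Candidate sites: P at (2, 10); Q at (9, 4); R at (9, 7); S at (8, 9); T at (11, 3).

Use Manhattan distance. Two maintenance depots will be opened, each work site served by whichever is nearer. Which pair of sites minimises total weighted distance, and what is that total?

Evaluate every pair (each demand assigned to the nearer of the two):
  {Q, S}: total = 510
  {Q, R}: total = 560
  {P, Q}: total = 575
  {Q, T}: total = 615
  {S, T}: total = 665
  {R, T}: total = 690
  {P, T}: total = 750
  {R, S}: total = 760
  {P, R}: total = 810
  {P, S}: total = 860
Best pair: {Q, S} with total 510.

{Q, S}, total 510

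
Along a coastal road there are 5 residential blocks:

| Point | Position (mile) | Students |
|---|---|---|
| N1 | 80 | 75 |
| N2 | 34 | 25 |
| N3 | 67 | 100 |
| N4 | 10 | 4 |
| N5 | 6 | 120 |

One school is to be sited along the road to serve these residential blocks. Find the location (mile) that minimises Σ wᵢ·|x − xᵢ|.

For a sum of weighted absolute distances on a line, the optimum is the weighted median (not the mean). Total weight W = 324; half-weight = 162.
Sort by position and accumulate weight:
  mile 6 (N5, w=120) → cum 120
  mile 10 (N4, w=4) → cum 124
  mile 34 (N2, w=25) → cum 149
  mile 67 (N3, w=100) → cum 249  ≥ 162 → median here
  mile 80 (N1, w=75) → cum 324
Optimal location: mile 67.

x = 67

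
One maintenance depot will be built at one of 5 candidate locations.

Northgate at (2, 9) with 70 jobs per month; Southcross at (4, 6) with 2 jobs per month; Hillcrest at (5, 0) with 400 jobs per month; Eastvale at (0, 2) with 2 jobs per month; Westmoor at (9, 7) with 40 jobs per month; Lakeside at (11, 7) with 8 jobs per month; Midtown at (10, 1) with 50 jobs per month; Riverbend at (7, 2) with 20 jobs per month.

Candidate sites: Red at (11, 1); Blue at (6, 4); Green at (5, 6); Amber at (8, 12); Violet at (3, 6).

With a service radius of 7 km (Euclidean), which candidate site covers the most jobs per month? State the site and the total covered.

Blue, covering 592

Coverage radius r = 7 km; a point is covered iff (Δx)²+(Δy)² ≤ 7² = 49.
  Red (11, 1): covers {Hillcrest, Westmoor, Lakeside, Midtown, Riverbend} → 518
  Blue (6, 4): covers {Northgate, Southcross, Hillcrest, Eastvale, Westmoor, Lakeside, Midtown, Riverbend} → 592
  Green (5, 6): covers {Northgate, Southcross, Hillcrest, Eastvale, Westmoor, Lakeside, Riverbend} → 542
  Amber (8, 12): covers {Northgate, Westmoor, Lakeside} → 118
  Violet (3, 6): covers {Northgate, Southcross, Hillcrest, Eastvale, Westmoor, Riverbend} → 534
Maximum coverage at Blue: 592 jobs per month.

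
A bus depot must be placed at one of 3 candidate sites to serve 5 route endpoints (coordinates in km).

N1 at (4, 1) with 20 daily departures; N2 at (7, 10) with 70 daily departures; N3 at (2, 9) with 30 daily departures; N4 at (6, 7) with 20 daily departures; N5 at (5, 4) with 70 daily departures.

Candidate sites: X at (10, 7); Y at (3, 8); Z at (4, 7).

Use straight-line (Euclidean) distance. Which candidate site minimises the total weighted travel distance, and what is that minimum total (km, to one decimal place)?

Z, total 763.2 km

Total weighted distance at each candidate:
  X (10, 7): total = 1202.2
  Y (3, 8): total = 873.2
  Z (4, 7): total = 763.2
Minimum is at Z with total 763.2 km.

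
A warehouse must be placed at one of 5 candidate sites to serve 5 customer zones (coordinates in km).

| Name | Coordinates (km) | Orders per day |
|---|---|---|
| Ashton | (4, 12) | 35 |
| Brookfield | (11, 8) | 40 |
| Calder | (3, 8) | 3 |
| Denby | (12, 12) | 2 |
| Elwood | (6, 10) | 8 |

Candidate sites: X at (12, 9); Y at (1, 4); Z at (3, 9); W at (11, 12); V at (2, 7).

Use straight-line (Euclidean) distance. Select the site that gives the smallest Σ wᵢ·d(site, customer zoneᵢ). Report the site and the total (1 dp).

Total weighted distance at each candidate:
  X (12, 9): total = 437.4
  Y (1, 4): total = 833.0
  Z (3, 9): total = 480.4
  W (11, 12): total = 476.9
  V (2, 7): total = 617.3
Minimum is at X with total 437.4 km.

X, total 437.4 km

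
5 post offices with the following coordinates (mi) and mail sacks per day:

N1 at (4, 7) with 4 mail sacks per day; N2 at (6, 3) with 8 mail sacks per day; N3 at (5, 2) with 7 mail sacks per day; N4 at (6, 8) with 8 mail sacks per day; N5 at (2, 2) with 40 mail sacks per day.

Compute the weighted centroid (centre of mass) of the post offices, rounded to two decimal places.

(3.39, 3.13)

The minimiser of Σwᵢ‖p−pᵢ‖² is the weighted centroid p* = (Σwᵢpᵢ)/(Σwᵢ).
Σwᵢ = 67.
Σwᵢxᵢ = 4·4 + 8·6 + 7·5 + 8·6 + 40·2 = 227.
Σwᵢyᵢ = 4·7 + 8·3 + 7·2 + 8·8 + 40·2 = 210.
x* = 227/67 = 3.39, y* = 210/67 = 3.13.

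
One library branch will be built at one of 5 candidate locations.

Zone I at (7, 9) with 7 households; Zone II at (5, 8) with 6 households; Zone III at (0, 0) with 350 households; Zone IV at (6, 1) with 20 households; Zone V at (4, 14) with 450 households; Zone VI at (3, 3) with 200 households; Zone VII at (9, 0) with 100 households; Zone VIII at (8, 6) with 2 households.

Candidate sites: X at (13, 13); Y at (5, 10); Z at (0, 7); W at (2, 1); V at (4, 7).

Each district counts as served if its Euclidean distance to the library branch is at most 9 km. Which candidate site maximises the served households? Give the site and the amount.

V, covering 1135

Coverage radius r = 9 km; a point is covered iff (Δx)²+(Δy)² ≤ 9² = 81.
  X (13, 13): covers {Zone I, Zone VIII} → 9
  Y (5, 10): covers {Zone I, Zone II, Zone V, Zone VI, Zone VIII} → 665
  Z (0, 7): covers {Zone I, Zone II, Zone III, Zone IV, Zone V, Zone VI, Zone VIII} → 1035
  W (2, 1): covers {Zone II, Zone III, Zone IV, Zone VI, Zone VII, Zone VIII} → 678
  V (4, 7): covers {Zone I, Zone II, Zone III, Zone IV, Zone V, Zone VI, Zone VII, Zone VIII} → 1135
Maximum coverage at V: 1135 households.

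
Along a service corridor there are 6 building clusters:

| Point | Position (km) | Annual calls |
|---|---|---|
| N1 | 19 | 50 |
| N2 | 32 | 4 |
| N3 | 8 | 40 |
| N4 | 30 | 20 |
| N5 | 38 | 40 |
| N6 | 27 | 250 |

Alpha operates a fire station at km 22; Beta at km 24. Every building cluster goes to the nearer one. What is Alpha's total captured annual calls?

The indifferent point is the midpoint (22+24)/2 = 23; building clusters left of it (closer to Alpha at 22) go to Alpha, those right go to Beta.
  N3 at 8 (w=40) → Alpha
  N1 at 19 (w=50) → Alpha
  N6 at 27 (w=250) → Beta
  N4 at 30 (w=20) → Beta
  N2 at 32 (w=4) → Beta
  N5 at 38 (w=40) → Beta
Alpha captures 90; Beta captures 314.

90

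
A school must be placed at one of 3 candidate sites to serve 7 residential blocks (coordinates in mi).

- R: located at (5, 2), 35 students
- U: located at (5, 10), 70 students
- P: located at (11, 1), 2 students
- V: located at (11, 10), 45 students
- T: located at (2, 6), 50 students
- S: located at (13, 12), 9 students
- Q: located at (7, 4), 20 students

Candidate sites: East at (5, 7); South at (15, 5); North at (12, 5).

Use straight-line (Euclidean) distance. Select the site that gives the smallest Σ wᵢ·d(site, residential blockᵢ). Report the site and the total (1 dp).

East, total 1019.0 mi

Total weighted distance at each candidate:
  East (5, 7): total = 1019.0
  South (15, 5): total = 2326.2
  North (12, 5): total = 1774.5
Minimum is at East with total 1019.0 mi.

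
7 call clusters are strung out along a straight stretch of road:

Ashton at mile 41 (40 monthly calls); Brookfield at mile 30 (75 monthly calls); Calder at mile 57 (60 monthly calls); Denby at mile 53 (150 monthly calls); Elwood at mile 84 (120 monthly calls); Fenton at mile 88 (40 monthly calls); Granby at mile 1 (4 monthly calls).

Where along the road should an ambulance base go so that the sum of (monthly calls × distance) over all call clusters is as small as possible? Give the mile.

x = 53

For a sum of weighted absolute distances on a line, the optimum is the weighted median (not the mean). Total weight W = 489; half-weight = 244.5.
Sort by position and accumulate weight:
  mile 1 (Granby, w=4) → cum 4
  mile 30 (Brookfield, w=75) → cum 79
  mile 41 (Ashton, w=40) → cum 119
  mile 53 (Denby, w=150) → cum 269  ≥ 244.5 → median here
  mile 57 (Calder, w=60) → cum 329
  mile 84 (Elwood, w=120) → cum 449
  mile 88 (Fenton, w=40) → cum 489
Optimal location: mile 53.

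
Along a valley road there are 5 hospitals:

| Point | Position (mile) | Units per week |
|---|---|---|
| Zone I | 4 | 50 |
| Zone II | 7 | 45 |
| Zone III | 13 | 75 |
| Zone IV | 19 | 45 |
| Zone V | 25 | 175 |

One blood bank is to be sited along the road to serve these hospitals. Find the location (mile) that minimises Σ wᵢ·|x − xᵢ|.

For a sum of weighted absolute distances on a line, the optimum is the weighted median (not the mean). Total weight W = 390; half-weight = 195.
Sort by position and accumulate weight:
  mile 4 (Zone I, w=50) → cum 50
  mile 7 (Zone II, w=45) → cum 95
  mile 13 (Zone III, w=75) → cum 170
  mile 19 (Zone IV, w=45) → cum 215  ≥ 195 → median here
  mile 25 (Zone V, w=175) → cum 390
Optimal location: mile 19.

x = 19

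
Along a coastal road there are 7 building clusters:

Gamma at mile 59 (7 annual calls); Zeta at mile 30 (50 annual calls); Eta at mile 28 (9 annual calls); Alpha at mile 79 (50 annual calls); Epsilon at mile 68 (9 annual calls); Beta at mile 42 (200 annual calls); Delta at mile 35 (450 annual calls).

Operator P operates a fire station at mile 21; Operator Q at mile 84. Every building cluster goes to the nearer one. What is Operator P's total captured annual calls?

The indifferent point is the midpoint (21+84)/2 = 52.5; building clusters left of it (closer to Operator P at 21) go to Operator P, those right go to Operator Q.
  Eta at 28 (w=9) → Operator P
  Zeta at 30 (w=50) → Operator P
  Delta at 35 (w=450) → Operator P
  Beta at 42 (w=200) → Operator P
  Gamma at 59 (w=7) → Operator Q
  Epsilon at 68 (w=9) → Operator Q
  Alpha at 79 (w=50) → Operator Q
Operator P captures 709; Operator Q captures 66.

709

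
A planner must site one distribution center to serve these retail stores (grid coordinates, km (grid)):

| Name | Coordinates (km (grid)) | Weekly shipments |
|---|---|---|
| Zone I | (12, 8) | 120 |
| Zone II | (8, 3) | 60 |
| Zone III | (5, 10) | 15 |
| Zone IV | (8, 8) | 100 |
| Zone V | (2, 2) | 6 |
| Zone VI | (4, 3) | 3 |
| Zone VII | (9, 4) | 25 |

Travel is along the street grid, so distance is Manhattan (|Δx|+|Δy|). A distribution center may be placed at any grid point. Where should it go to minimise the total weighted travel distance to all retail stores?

Manhattan distance separates: Σwᵢ(|x−xᵢ|+|y−yᵢ|) = Σwᵢ|x−xᵢ| + Σwᵢ|y−yᵢ|, so x and y are optimised independently as 1-D weighted medians.
Total weight W = 329; half = 164.5.
x-coordinate, sorted with cumulative weight:
  x=2 (Zone V, w=6) cum 6
  x=4 (Zone VI, w=3) cum 9
  x=5 (Zone III, w=15) cum 24
  x=8 (Zone II, w=60) cum 84
  x=8 (Zone IV, w=100) cum 184  ← median
  x=9 (Zone VII, w=25) cum 209
  x=12 (Zone I, w=120) cum 329
⇒ x* = 8
y-coordinate, sorted with cumulative weight:
  y=2 (Zone V, w=6) cum 6
  y=3 (Zone II, w=60) cum 66
  y=3 (Zone VI, w=3) cum 69
  y=4 (Zone VII, w=25) cum 94
  y=8 (Zone I, w=120) cum 214  ← median
  y=8 (Zone IV, w=100) cum 314
  y=10 (Zone III, w=15) cum 329
⇒ y* = 8

(8, 8)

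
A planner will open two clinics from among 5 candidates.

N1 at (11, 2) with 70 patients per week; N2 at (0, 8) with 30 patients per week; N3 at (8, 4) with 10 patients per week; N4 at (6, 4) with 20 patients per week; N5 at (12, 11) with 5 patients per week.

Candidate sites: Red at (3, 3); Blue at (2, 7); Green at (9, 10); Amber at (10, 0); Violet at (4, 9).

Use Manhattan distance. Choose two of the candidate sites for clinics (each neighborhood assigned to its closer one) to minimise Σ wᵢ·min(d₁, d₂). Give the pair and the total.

{Blue, Amber}, total 565

Evaluate every pair (each demand assigned to the nearer of the two):
  {Blue, Amber}: total = 565
  {Amber, Violet}: total = 610
  {Red, Amber}: total = 655
  {Green, Amber}: total = 780
  {Red, Blue}: total = 930
  {Red, Violet}: total = 970
  {Blue, Green}: total = 1020
  {Red, Green}: total = 1030
  {Green, Violet}: total = 1080
  {Blue, Violet}: total = 1350
Best pair: {Blue, Amber} with total 565.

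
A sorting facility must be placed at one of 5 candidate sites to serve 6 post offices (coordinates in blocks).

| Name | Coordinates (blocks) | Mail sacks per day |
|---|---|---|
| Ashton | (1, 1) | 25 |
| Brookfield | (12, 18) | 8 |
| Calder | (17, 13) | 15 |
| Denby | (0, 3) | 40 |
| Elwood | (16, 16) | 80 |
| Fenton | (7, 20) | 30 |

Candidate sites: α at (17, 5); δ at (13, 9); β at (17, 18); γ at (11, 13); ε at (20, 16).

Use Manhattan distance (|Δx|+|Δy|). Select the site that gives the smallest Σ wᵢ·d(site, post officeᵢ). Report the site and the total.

γ, total 2498 blocks

Total weighted distance at each candidate:
  α (17, 5): total = 3234
  δ (13, 9): total = 2770
  β (17, 18): total = 2820
  γ (11, 13): total = 2498
  ε (20, 16): total = 3170
Minimum is at γ with total 2498 blocks.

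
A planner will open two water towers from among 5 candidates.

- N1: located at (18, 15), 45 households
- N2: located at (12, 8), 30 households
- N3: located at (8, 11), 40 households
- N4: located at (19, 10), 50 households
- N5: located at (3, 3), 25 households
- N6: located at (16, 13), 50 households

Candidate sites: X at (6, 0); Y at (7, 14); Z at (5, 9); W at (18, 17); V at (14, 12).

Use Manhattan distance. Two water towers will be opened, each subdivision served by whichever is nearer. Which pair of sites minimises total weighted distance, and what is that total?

{Z, V}, total 1395

Evaluate every pair (each demand assigned to the nearer of the two):
  {Z, V}: total = 1395
  {X, V}: total = 1425
  {Z, W}: total = 1430
  {Y, V}: total = 1530
  {W, V}: total = 1550
  {Y, W}: total = 1655
  {X, W}: total = 1880
  {Y, Z}: total = 2390
  {X, Y}: total = 2480
  {X, Z}: total = 2945
Best pair: {Z, V} with total 1395.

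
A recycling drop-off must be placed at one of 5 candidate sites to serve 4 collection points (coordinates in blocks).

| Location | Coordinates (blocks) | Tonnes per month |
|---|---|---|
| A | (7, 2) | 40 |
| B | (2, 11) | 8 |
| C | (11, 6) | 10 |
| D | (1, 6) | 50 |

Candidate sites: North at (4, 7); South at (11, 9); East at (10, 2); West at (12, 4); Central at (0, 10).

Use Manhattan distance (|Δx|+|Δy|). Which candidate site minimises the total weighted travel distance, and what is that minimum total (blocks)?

Total weighted distance at each candidate:
  North (4, 7): total = 648
  South (11, 9): total = 1208
  East (10, 2): total = 956
  West (12, 4): total = 1096
  Central (0, 10): total = 1024
Minimum is at North with total 648 blocks.

North, total 648 blocks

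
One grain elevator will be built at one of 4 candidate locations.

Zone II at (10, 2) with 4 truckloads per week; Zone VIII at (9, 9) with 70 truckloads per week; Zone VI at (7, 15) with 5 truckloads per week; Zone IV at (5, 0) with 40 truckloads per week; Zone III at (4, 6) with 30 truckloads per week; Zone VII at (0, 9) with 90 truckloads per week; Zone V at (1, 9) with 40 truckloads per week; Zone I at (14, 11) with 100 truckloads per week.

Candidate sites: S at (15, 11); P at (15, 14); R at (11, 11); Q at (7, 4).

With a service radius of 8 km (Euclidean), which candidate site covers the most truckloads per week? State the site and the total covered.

Q, covering 184

Coverage radius r = 8 km; a point is covered iff (Δx)²+(Δy)² ≤ 8² = 64.
  S (15, 11): covers {Zone VIII, Zone I} → 170
  P (15, 14): covers {Zone VIII, Zone I} → 170
  R (11, 11): covers {Zone VIII, Zone VI, Zone I} → 175
  Q (7, 4): covers {Zone II, Zone VIII, Zone IV, Zone III, Zone V} → 184
Maximum coverage at Q: 184 truckloads per week.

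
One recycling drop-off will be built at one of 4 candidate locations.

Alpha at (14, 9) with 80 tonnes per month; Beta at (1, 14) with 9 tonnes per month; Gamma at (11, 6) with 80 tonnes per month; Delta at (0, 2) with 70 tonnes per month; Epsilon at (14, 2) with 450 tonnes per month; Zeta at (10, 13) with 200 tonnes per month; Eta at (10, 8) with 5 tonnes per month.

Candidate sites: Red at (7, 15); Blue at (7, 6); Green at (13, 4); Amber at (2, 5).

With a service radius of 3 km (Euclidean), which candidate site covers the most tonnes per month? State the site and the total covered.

Green, covering 530

Coverage radius r = 3 km; a point is covered iff (Δx)²+(Δy)² ≤ 3² = 9.
  Red (7, 15): covers {none} → 0
  Blue (7, 6): covers {none} → 0
  Green (13, 4): covers {Gamma, Epsilon} → 530
  Amber (2, 5): covers {none} → 0
Maximum coverage at Green: 530 tonnes per month.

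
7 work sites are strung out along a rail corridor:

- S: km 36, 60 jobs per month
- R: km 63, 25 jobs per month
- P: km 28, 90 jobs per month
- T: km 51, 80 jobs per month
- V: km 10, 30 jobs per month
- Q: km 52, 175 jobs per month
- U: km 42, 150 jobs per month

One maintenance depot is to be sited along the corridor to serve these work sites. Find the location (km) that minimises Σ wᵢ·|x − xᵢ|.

x = 42

For a sum of weighted absolute distances on a line, the optimum is the weighted median (not the mean). Total weight W = 610; half-weight = 305.
Sort by position and accumulate weight:
  km 10 (V, w=30) → cum 30
  km 28 (P, w=90) → cum 120
  km 36 (S, w=60) → cum 180
  km 42 (U, w=150) → cum 330  ≥ 305 → median here
  km 51 (T, w=80) → cum 410
  km 52 (Q, w=175) → cum 585
  km 63 (R, w=25) → cum 610
Optimal location: km 42.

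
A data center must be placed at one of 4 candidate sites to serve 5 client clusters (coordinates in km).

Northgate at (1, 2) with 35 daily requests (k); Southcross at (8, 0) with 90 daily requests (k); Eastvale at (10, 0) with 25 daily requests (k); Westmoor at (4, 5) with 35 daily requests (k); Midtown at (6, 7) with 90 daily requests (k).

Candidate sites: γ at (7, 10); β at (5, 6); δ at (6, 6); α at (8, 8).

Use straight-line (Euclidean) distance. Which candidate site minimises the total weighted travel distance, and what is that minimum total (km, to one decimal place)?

Total weighted distance at each candidate:
  γ (7, 10): total = 2004.2
  β (5, 6): total = 1173.8
  δ (6, 6): total = 1141.9
  α (8, 8): total = 1625.1
Minimum is at δ with total 1141.9 km.

δ, total 1141.9 km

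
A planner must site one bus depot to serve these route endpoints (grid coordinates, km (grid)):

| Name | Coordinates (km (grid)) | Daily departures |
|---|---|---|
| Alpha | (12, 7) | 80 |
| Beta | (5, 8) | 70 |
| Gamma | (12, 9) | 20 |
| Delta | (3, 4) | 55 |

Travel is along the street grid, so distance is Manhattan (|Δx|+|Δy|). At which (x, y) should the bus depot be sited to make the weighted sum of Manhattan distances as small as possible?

Manhattan distance separates: Σwᵢ(|x−xᵢ|+|y−yᵢ|) = Σwᵢ|x−xᵢ| + Σwᵢ|y−yᵢ|, so x and y are optimised independently as 1-D weighted medians.
Total weight W = 225; half = 112.5.
x-coordinate, sorted with cumulative weight:
  x=3 (Delta, w=55) cum 55
  x=5 (Beta, w=70) cum 125  ← median
  x=12 (Alpha, w=80) cum 205
  x=12 (Gamma, w=20) cum 225
⇒ x* = 5
y-coordinate, sorted with cumulative weight:
  y=4 (Delta, w=55) cum 55
  y=7 (Alpha, w=80) cum 135  ← median
  y=8 (Beta, w=70) cum 205
  y=9 (Gamma, w=20) cum 225
⇒ y* = 7

(5, 7)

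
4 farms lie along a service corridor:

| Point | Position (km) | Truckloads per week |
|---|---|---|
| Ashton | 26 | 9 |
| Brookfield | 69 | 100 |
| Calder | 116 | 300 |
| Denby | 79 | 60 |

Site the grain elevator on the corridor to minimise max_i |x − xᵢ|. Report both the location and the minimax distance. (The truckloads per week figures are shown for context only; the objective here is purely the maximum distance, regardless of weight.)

The 1-center on a line is the midpoint of the two extreme points: leftmost at 26, rightmost at 116.
Optimal location = (26 + 116)/2 = 71; maximum distance = (116 − 26)/2 = 45.

location 71, max distance 45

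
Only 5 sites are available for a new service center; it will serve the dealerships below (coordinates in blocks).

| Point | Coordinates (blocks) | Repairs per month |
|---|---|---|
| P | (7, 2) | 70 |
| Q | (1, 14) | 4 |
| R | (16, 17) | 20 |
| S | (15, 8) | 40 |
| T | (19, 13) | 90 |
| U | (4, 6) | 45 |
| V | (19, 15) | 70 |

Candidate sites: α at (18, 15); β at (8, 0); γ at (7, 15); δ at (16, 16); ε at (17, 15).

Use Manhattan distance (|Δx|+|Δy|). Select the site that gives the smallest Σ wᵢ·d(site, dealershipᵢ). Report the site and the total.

Total weighted distance at each candidate:
  α (18, 15): total = 3607
  β (8, 0): total = 5824
  γ (7, 15): total = 4398
  δ (16, 16): total = 3868
  ε (17, 15): total = 3588
Minimum is at ε with total 3588 blocks.

ε, total 3588 blocks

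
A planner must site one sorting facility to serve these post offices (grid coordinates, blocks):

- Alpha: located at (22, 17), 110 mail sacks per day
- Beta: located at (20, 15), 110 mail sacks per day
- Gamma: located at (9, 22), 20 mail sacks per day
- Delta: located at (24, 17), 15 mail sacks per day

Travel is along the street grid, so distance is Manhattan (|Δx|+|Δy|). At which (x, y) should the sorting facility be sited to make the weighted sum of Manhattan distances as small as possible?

(20, 17)

Manhattan distance separates: Σwᵢ(|x−xᵢ|+|y−yᵢ|) = Σwᵢ|x−xᵢ| + Σwᵢ|y−yᵢ|, so x and y are optimised independently as 1-D weighted medians.
Total weight W = 255; half = 127.5.
x-coordinate, sorted with cumulative weight:
  x=9 (Gamma, w=20) cum 20
  x=20 (Beta, w=110) cum 130  ← median
  x=22 (Alpha, w=110) cum 240
  x=24 (Delta, w=15) cum 255
⇒ x* = 20
y-coordinate, sorted with cumulative weight:
  y=15 (Beta, w=110) cum 110
  y=17 (Alpha, w=110) cum 220  ← median
  y=17 (Delta, w=15) cum 235
  y=22 (Gamma, w=20) cum 255
⇒ y* = 17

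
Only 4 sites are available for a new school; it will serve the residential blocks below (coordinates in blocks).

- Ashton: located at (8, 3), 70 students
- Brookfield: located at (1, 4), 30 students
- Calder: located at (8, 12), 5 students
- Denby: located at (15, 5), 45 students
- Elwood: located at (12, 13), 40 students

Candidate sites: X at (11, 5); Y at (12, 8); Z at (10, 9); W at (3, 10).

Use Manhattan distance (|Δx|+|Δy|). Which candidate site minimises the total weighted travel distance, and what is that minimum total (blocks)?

Total weighted distance at each candidate:
  X (11, 5): total = 1270
  Y (12, 8): total = 1590
  Z (10, 9): total = 1650
  W (3, 10): total = 2360
Minimum is at X with total 1270 blocks.

X, total 1270 blocks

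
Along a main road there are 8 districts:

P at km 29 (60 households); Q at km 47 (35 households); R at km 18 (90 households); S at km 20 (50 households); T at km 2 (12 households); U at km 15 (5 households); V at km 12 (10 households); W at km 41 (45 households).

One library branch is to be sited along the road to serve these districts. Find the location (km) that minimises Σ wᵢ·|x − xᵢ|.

x = 20

For a sum of weighted absolute distances on a line, the optimum is the weighted median (not the mean). Total weight W = 307; half-weight = 153.5.
Sort by position and accumulate weight:
  km 2 (T, w=12) → cum 12
  km 12 (V, w=10) → cum 22
  km 15 (U, w=5) → cum 27
  km 18 (R, w=90) → cum 117
  km 20 (S, w=50) → cum 167  ≥ 153.5 → median here
  km 29 (P, w=60) → cum 227
  km 41 (W, w=45) → cum 272
  km 47 (Q, w=35) → cum 307
Optimal location: km 20.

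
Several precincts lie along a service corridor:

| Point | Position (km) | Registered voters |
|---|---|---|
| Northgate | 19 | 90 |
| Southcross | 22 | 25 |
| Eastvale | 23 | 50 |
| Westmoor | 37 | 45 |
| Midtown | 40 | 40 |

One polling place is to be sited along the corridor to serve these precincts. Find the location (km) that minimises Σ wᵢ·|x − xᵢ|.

x = 23

For a sum of weighted absolute distances on a line, the optimum is the weighted median (not the mean). Total weight W = 250; half-weight = 125.
Sort by position and accumulate weight:
  km 19 (Northgate, w=90) → cum 90
  km 22 (Southcross, w=25) → cum 115
  km 23 (Eastvale, w=50) → cum 165  ≥ 125 → median here
  km 37 (Westmoor, w=45) → cum 210
  km 40 (Midtown, w=40) → cum 250
Optimal location: km 23.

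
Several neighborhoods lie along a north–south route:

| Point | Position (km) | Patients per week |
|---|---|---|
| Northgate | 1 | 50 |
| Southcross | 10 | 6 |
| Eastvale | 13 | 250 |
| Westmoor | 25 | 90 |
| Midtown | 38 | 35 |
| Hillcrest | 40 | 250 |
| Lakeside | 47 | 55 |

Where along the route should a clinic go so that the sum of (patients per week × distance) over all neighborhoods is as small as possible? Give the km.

For a sum of weighted absolute distances on a line, the optimum is the weighted median (not the mean). Total weight W = 736; half-weight = 368.
Sort by position and accumulate weight:
  km 1 (Northgate, w=50) → cum 50
  km 10 (Southcross, w=6) → cum 56
  km 13 (Eastvale, w=250) → cum 306
  km 25 (Westmoor, w=90) → cum 396  ≥ 368 → median here
  km 38 (Midtown, w=35) → cum 431
  km 40 (Hillcrest, w=250) → cum 681
  km 47 (Lakeside, w=55) → cum 736
Optimal location: km 25.

x = 25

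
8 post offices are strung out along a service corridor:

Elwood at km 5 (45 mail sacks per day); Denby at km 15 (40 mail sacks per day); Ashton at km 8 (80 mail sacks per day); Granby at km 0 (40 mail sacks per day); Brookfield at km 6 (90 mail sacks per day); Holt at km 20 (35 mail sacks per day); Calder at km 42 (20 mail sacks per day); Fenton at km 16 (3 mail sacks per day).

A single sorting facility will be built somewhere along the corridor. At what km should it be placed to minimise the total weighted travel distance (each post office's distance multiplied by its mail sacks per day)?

x = 8

For a sum of weighted absolute distances on a line, the optimum is the weighted median (not the mean). Total weight W = 353; half-weight = 176.5.
Sort by position and accumulate weight:
  km 0 (Granby, w=40) → cum 40
  km 5 (Elwood, w=45) → cum 85
  km 6 (Brookfield, w=90) → cum 175
  km 8 (Ashton, w=80) → cum 255  ≥ 176.5 → median here
  km 15 (Denby, w=40) → cum 295
  km 16 (Fenton, w=3) → cum 298
  km 20 (Holt, w=35) → cum 333
  km 42 (Calder, w=20) → cum 353
Optimal location: km 8.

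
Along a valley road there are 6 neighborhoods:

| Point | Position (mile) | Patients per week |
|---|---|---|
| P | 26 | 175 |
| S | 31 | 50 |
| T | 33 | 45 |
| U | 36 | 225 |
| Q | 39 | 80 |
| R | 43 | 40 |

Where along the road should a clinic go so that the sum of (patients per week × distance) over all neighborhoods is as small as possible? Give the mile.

x = 36

For a sum of weighted absolute distances on a line, the optimum is the weighted median (not the mean). Total weight W = 615; half-weight = 307.5.
Sort by position and accumulate weight:
  mile 26 (P, w=175) → cum 175
  mile 31 (S, w=50) → cum 225
  mile 33 (T, w=45) → cum 270
  mile 36 (U, w=225) → cum 495  ≥ 307.5 → median here
  mile 39 (Q, w=80) → cum 575
  mile 43 (R, w=40) → cum 615
Optimal location: mile 36.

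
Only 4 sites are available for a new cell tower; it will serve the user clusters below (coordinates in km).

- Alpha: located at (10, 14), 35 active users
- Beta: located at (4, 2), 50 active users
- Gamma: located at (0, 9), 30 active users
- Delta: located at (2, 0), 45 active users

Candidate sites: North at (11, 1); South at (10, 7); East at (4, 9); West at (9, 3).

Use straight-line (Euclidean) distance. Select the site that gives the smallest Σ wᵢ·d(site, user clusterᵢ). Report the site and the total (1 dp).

Total weighted distance at each candidate:
  North (11, 1): total = 1625.4
  South (10, 7): total = 1419.8
  East (4, 9): total = 1158.2
  West (9, 3): total = 1308.7
Minimum is at East with total 1158.2 km.

East, total 1158.2 km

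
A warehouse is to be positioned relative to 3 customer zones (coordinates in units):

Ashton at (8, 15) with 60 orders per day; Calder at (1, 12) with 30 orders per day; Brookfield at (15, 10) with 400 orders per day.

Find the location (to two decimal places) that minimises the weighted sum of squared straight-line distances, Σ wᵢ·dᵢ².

The minimiser of Σwᵢ‖p−pᵢ‖² is the weighted centroid p* = (Σwᵢpᵢ)/(Σwᵢ).
Σwᵢ = 490.
Σwᵢxᵢ = 60·8 + 30·1 + 400·15 = 6510.
Σwᵢyᵢ = 60·15 + 30·12 + 400·10 = 5260.
x* = 6510/490 = 13.29, y* = 5260/490 = 10.73.

(13.29, 10.73)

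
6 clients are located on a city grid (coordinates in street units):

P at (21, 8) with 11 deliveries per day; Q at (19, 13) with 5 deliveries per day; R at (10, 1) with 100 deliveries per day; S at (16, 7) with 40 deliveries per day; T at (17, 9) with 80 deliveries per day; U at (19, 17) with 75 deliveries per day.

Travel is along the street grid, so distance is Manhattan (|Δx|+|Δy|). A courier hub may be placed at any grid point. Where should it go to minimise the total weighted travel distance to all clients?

Manhattan distance separates: Σwᵢ(|x−xᵢ|+|y−yᵢ|) = Σwᵢ|x−xᵢ| + Σwᵢ|y−yᵢ|, so x and y are optimised independently as 1-D weighted medians.
Total weight W = 311; half = 155.5.
x-coordinate, sorted with cumulative weight:
  x=10 (R, w=100) cum 100
  x=16 (S, w=40) cum 140
  x=17 (T, w=80) cum 220  ← median
  x=19 (Q, w=5) cum 225
  x=19 (U, w=75) cum 300
  x=21 (P, w=11) cum 311
⇒ x* = 17
y-coordinate, sorted with cumulative weight:
  y=1 (R, w=100) cum 100
  y=7 (S, w=40) cum 140
  y=8 (P, w=11) cum 151
  y=9 (T, w=80) cum 231  ← median
  y=13 (Q, w=5) cum 236
  y=17 (U, w=75) cum 311
⇒ y* = 9

(17, 9)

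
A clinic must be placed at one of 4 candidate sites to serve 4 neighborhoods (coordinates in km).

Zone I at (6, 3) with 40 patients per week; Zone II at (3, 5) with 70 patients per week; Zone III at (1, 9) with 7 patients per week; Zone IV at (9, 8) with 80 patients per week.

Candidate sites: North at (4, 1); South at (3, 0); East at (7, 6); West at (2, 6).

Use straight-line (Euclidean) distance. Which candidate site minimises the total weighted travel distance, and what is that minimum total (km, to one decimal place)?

Total weighted distance at each candidate:
  North (4, 1): total = 1149.7
  South (3, 0): total = 1384.2
  East (7, 6): total = 688.3
  West (2, 6): total = 903.5
Minimum is at East with total 688.3 km.

East, total 688.3 km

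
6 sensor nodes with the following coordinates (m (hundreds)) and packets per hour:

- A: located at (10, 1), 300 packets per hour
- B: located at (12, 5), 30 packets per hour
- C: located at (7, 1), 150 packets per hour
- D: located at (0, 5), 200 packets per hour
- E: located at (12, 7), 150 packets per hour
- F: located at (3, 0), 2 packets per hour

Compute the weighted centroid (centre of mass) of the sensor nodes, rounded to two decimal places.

The minimiser of Σwᵢ‖p−pᵢ‖² is the weighted centroid p* = (Σwᵢpᵢ)/(Σwᵢ).
Σwᵢ = 832.
Σwᵢxᵢ = 300·10 + 30·12 + 150·7 + 200·0 + 150·12 + 2·3 = 6216.
Σwᵢyᵢ = 300·1 + 30·5 + 150·1 + 200·5 + 150·7 + 2·0 = 2650.
x* = 6216/832 = 7.47, y* = 2650/832 = 3.19.

(7.47, 3.19)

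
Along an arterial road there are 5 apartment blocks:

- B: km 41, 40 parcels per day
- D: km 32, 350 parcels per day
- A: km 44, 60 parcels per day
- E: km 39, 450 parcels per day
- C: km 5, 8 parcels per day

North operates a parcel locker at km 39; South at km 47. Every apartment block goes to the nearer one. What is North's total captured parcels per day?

848

The indifferent point is the midpoint (39+47)/2 = 43; apartment blocks left of it (closer to North at 39) go to North, those right go to South.
  C at 5 (w=8) → North
  D at 32 (w=350) → North
  E at 39 (w=450) → North
  B at 41 (w=40) → North
  A at 44 (w=60) → South
North captures 848; South captures 60.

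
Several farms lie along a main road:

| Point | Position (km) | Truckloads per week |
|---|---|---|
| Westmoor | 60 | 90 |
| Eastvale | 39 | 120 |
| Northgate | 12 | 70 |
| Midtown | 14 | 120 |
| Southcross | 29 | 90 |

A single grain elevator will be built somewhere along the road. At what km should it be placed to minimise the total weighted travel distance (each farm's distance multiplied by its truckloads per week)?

For a sum of weighted absolute distances on a line, the optimum is the weighted median (not the mean). Total weight W = 490; half-weight = 245.
Sort by position and accumulate weight:
  km 12 (Northgate, w=70) → cum 70
  km 14 (Midtown, w=120) → cum 190
  km 29 (Southcross, w=90) → cum 280  ≥ 245 → median here
  km 39 (Eastvale, w=120) → cum 400
  km 60 (Westmoor, w=90) → cum 490
Optimal location: km 29.

x = 29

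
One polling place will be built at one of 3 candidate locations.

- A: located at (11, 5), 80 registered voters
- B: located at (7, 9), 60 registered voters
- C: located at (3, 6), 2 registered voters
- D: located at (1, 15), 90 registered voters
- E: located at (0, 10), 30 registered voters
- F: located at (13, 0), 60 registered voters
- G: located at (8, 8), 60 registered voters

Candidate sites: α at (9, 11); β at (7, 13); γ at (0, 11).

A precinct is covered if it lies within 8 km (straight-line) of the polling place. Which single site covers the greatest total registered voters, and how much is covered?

Coverage radius r = 8 km; a point is covered iff (Δx)²+(Δy)² ≤ 8² = 64.
  α (9, 11): covers {A, B, C, G} → 202
  β (7, 13): covers {B, D, E, G} → 240
  γ (0, 11): covers {B, C, D, E} → 182
Maximum coverage at β: 240 registered voters.

β, covering 240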